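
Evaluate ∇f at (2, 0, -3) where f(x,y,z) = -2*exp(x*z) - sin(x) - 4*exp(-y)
(6*exp(-6) - cos(2), 4, -4*exp(-6))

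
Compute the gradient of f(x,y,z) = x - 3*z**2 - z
(1, 0, -6*z - 1)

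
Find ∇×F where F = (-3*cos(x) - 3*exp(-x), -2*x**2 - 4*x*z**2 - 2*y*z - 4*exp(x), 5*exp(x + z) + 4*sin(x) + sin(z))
(8*x*z + 2*y, -5*exp(x + z) - 4*cos(x), -4*x - 4*z**2 - 4*exp(x))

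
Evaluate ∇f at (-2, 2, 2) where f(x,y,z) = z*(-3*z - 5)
(0, 0, -17)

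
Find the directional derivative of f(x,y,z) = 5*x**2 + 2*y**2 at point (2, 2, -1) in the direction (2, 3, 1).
32*sqrt(14)/7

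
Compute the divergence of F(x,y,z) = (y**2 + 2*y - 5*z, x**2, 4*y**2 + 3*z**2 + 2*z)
6*z + 2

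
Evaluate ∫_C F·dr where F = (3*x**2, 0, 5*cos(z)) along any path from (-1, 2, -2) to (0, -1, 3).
5*sin(3) + 1 + 5*sin(2)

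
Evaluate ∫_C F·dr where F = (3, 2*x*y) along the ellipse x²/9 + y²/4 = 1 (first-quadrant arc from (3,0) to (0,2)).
-1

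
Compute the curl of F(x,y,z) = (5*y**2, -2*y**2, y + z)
(1, 0, -10*y)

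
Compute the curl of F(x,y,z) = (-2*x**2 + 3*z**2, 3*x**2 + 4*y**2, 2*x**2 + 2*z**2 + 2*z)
(0, -4*x + 6*z, 6*x)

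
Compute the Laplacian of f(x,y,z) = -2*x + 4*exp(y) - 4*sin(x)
4*exp(y) + 4*sin(x)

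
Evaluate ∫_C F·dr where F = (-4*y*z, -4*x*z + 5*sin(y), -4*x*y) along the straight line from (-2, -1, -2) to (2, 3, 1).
-40 + 5*cos(1) - 5*cos(3)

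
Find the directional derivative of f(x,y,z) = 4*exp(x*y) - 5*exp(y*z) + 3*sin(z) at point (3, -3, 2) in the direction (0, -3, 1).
3*sqrt(10)*(exp(9)*cos(2) - 12 + 15*exp(3))*exp(-9)/10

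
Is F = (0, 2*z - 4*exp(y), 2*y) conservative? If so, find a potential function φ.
Yes, F is conservative. φ = 2*y*z - 4*exp(y)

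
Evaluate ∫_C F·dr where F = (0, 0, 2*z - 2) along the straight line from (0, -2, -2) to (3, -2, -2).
0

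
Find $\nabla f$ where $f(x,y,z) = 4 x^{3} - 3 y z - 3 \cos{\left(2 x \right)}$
(12*x**2 + 6*sin(2*x), -3*z, -3*y)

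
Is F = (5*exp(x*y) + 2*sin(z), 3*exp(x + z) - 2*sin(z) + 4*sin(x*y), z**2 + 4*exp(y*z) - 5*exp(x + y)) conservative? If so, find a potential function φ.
No, ∇×F = (4*z*exp(y*z) - 5*exp(x + y) - 3*exp(x + z) + 2*cos(z), 5*exp(x + y) + 2*cos(z), -5*x*exp(x*y) + 4*y*cos(x*y) + 3*exp(x + z)) ≠ 0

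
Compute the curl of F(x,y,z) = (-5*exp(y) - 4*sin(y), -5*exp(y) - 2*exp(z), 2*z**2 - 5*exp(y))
(-5*exp(y) + 2*exp(z), 0, 5*exp(y) + 4*cos(y))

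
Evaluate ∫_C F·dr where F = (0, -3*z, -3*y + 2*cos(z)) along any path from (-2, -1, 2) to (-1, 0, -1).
-6 - 2*sin(2) - 2*sin(1)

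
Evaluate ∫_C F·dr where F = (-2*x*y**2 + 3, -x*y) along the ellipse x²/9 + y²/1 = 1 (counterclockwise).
0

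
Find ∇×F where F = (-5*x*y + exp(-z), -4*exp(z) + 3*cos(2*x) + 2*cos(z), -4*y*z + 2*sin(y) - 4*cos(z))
(-4*z + 4*exp(z) + 2*sin(z) + 2*cos(y), -exp(-z), 5*x - 6*sin(2*x))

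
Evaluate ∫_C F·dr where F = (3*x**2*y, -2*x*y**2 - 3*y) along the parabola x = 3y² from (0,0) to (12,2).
102126/35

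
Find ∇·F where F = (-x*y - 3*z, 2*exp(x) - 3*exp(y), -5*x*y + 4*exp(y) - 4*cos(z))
-y - 3*exp(y) + 4*sin(z)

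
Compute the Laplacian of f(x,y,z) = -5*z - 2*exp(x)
-2*exp(x)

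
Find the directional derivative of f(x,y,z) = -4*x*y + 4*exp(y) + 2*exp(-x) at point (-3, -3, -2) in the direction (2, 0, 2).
sqrt(2)*(6 - exp(3))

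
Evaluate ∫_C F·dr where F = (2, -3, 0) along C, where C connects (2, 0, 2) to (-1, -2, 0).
0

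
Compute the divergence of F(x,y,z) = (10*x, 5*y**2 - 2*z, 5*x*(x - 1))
10*y + 10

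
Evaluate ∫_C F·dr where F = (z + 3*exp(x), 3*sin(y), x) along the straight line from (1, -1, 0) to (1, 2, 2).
-3*cos(2) + 3*cos(1) + 2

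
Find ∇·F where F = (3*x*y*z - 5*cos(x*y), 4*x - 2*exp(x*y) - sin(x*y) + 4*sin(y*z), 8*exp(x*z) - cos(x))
-2*x*exp(x*y) + 8*x*exp(x*z) - x*cos(x*y) + 3*y*z + 5*y*sin(x*y) + 4*z*cos(y*z)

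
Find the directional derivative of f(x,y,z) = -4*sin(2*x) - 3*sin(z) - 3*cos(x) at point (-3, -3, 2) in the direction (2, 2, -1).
-16*cos(6)/3 + cos(2) - 2*sin(3)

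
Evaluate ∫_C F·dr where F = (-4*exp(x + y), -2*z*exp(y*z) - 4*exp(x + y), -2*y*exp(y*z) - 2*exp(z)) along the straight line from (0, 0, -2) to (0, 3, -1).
-4*exp(3) - 2*exp(-1) - 2*exp(-3) + 2*exp(-2) + 6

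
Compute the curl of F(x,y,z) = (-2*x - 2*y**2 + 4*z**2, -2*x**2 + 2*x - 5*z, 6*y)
(11, 8*z, -4*x + 4*y + 2)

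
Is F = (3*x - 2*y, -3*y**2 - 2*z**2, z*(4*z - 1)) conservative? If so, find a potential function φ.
No, ∇×F = (4*z, 0, 2) ≠ 0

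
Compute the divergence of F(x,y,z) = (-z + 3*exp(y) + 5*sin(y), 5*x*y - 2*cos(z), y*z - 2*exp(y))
5*x + y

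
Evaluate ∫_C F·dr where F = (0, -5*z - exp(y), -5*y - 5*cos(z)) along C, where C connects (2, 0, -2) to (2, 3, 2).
-29 - exp(3) - 10*sin(2)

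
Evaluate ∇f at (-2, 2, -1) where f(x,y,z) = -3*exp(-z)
(0, 0, 3*E)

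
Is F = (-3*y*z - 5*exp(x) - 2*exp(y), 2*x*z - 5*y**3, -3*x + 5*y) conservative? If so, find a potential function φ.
No, ∇×F = (5 - 2*x, 3 - 3*y, 5*z + 2*exp(y)) ≠ 0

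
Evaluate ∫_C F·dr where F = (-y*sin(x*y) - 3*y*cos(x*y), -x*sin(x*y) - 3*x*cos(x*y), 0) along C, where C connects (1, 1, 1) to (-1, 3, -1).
cos(3) - cos(1) + 3*sin(3) + 3*sin(1)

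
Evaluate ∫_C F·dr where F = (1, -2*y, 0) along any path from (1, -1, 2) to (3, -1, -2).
2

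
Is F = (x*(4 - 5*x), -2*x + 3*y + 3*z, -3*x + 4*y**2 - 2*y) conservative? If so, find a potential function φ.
No, ∇×F = (8*y - 5, 3, -2) ≠ 0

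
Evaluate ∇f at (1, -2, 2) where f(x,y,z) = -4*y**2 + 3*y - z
(0, 19, -1)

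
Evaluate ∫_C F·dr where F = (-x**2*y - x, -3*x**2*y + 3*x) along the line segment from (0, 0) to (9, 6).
-3240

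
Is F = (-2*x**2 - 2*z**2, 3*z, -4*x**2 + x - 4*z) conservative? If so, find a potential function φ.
No, ∇×F = (-3, 8*x - 4*z - 1, 0) ≠ 0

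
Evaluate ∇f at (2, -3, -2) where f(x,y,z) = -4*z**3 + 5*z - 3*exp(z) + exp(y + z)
(0, exp(-5), -43 - 3*exp(-2) + exp(-5))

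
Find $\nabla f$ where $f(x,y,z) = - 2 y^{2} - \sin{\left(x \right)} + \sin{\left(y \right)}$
(-cos(x), -4*y + cos(y), 0)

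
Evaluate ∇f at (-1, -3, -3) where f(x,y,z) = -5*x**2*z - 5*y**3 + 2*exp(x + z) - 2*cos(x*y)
(-30 - 6*sin(3) + 2*exp(-4), -135 - 2*sin(3), -5 + 2*exp(-4))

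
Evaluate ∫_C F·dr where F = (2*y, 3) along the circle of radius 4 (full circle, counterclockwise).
-32*pi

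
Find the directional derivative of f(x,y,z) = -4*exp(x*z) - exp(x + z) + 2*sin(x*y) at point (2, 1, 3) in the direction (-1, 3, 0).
sqrt(10)*(10*cos(2) + exp(5) + 12*exp(6))/10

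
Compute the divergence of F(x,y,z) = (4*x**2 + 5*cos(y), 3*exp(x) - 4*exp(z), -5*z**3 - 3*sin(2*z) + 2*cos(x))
8*x - 15*z**2 - 6*cos(2*z)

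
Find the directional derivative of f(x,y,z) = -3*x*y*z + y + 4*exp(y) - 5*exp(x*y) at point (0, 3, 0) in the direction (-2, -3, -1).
3*sqrt(14)*(9 - 4*exp(3))/14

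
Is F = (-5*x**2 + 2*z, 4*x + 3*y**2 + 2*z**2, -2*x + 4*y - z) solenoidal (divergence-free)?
No, ∇·F = -10*x + 6*y - 1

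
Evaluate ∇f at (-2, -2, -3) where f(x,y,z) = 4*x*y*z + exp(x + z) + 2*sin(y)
(exp(-5) + 24, 2*cos(2) + 24, exp(-5) + 16)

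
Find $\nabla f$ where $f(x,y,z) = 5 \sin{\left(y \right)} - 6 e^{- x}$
(6*exp(-x), 5*cos(y), 0)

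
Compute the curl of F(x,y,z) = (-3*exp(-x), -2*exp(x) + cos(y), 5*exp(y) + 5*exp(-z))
(5*exp(y), 0, -2*exp(x))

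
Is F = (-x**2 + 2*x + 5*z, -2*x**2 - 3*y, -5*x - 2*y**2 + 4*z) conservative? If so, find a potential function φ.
No, ∇×F = (-4*y, 10, -4*x) ≠ 0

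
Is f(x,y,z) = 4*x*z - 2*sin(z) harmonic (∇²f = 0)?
No, ∇²f = 2*sin(z)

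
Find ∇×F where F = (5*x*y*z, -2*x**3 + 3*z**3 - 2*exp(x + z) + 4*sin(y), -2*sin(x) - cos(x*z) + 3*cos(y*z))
(-9*z**2 - 3*z*sin(y*z) + 2*exp(x + z), 5*x*y - z*sin(x*z) + 2*cos(x), -6*x**2 - 5*x*z - 2*exp(x + z))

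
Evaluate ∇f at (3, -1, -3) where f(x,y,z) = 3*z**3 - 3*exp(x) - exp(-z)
(-3*exp(3), 0, exp(3) + 81)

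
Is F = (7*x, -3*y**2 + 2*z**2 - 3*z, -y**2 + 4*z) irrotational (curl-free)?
No, ∇×F = (-2*y - 4*z + 3, 0, 0)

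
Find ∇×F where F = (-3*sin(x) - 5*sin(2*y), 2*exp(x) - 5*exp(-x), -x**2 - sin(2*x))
(0, 2*x + 2*cos(2*x), 2*exp(x) + 10*cos(2*y) + 5*exp(-x))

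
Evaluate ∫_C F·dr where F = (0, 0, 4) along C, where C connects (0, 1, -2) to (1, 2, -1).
4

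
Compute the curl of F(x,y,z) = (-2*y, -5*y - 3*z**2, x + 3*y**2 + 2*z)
(6*y + 6*z, -1, 2)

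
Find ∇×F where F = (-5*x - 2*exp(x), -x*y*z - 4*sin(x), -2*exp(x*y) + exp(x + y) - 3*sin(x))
(x*y - 2*x*exp(x*y) + exp(x + y), 2*y*exp(x*y) - exp(x + y) + 3*cos(x), -y*z - 4*cos(x))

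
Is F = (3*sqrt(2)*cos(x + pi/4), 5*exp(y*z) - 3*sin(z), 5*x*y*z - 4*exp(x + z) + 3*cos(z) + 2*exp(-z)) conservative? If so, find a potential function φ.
No, ∇×F = (5*x*z - 5*y*exp(y*z) + 3*cos(z), -5*y*z + 4*exp(x + z), 0) ≠ 0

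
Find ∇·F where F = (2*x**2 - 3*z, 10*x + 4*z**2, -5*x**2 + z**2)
4*x + 2*z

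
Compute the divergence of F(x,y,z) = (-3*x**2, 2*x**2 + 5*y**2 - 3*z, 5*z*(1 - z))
-6*x + 10*y - 10*z + 5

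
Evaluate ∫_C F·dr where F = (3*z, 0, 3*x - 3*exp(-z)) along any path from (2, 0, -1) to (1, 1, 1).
9 - 6*sinh(1)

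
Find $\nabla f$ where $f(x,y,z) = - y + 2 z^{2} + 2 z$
(0, -1, 4*z + 2)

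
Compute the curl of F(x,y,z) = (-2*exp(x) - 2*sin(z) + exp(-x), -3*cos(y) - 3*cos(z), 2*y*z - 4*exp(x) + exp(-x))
(2*z - 3*sin(z), 4*exp(x) - 2*cos(z) + exp(-x), 0)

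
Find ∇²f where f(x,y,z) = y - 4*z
0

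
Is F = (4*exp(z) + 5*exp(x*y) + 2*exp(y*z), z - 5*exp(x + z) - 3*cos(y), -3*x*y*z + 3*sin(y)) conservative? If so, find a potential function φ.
No, ∇×F = (-3*x*z + 5*exp(x + z) + 3*cos(y) - 1, 3*y*z + 2*y*exp(y*z) + 4*exp(z), -5*x*exp(x*y) - 2*z*exp(y*z) - 5*exp(x + z)) ≠ 0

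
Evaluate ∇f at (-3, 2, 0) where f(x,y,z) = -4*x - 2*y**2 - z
(-4, -8, -1)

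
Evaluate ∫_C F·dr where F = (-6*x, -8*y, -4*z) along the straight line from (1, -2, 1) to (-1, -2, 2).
-6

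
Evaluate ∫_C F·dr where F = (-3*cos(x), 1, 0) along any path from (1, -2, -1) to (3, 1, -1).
-3*sin(3) + 3*sin(1) + 3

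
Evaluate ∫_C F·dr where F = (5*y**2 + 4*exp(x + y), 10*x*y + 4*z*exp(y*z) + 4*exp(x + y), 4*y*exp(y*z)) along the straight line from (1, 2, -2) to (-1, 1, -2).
-4*exp(3) - 21 - 4*exp(-4) + 4*exp(-2)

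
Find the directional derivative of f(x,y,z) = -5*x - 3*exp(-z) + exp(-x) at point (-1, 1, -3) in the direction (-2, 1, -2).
-2*exp(3) + 2*E/3 + 10/3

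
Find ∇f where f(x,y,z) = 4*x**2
(8*x, 0, 0)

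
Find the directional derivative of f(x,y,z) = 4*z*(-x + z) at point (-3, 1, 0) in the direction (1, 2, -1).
-2*sqrt(6)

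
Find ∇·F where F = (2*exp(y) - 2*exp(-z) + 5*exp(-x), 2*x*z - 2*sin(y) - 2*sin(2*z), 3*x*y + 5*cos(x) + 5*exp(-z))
-2*cos(y) - 5*exp(-z) - 5*exp(-x)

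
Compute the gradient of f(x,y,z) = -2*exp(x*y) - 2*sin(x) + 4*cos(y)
(-2*y*exp(x*y) - 2*cos(x), -2*x*exp(x*y) - 4*sin(y), 0)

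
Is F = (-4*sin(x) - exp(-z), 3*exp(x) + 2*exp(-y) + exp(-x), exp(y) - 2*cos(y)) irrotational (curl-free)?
No, ∇×F = (exp(y) + 2*sin(y), exp(-z), 3*exp(x) - exp(-x))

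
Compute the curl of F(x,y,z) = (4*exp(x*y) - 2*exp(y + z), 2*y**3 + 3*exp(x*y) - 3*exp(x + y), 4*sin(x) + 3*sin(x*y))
(3*x*cos(x*y), -3*y*cos(x*y) - 2*exp(y + z) - 4*cos(x), -4*x*exp(x*y) + 3*y*exp(x*y) - 3*exp(x + y) + 2*exp(y + z))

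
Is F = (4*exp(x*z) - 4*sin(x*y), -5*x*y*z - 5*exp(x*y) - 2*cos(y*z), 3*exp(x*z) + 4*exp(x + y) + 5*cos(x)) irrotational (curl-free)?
No, ∇×F = (5*x*y - 2*y*sin(y*z) + 4*exp(x + y), 4*x*exp(x*z) - 3*z*exp(x*z) - 4*exp(x + y) + 5*sin(x), 4*x*cos(x*y) - 5*y*z - 5*y*exp(x*y))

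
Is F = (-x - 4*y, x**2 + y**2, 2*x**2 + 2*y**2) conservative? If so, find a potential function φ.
No, ∇×F = (4*y, -4*x, 2*x + 4) ≠ 0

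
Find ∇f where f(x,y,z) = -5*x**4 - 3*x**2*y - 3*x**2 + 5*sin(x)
(-20*x**3 - 6*x*y - 6*x + 5*cos(x), -3*x**2, 0)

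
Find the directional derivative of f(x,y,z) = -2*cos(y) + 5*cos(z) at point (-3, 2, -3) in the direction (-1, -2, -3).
-sqrt(14)*(15*sin(3) + 4*sin(2))/14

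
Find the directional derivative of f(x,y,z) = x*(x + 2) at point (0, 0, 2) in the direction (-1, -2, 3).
-sqrt(14)/7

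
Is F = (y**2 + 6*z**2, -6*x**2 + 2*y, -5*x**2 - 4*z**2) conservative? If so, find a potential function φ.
No, ∇×F = (0, 10*x + 12*z, -12*x - 2*y) ≠ 0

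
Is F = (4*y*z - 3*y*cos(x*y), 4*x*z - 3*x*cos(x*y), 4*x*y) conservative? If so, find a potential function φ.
Yes, F is conservative. φ = 4*x*y*z - 3*sin(x*y)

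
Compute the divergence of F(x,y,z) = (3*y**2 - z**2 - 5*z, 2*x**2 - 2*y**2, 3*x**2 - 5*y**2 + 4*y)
-4*y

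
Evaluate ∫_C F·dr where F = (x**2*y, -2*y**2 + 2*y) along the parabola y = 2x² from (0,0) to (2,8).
-3968/15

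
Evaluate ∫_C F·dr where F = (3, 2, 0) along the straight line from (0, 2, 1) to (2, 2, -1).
6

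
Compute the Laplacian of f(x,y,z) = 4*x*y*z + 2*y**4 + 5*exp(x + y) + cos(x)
24*y**2 + 10*exp(x + y) - cos(x)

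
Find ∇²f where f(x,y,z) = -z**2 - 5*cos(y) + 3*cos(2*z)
5*cos(y) - 12*cos(2*z) - 2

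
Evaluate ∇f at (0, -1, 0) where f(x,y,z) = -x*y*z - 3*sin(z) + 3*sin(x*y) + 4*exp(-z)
(-3, 0, -7)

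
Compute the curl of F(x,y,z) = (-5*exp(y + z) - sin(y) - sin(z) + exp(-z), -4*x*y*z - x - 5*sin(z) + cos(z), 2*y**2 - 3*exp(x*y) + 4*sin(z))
(4*x*y - 3*x*exp(x*y) + 4*y + sin(z) + 5*cos(z), 3*y*exp(x*y) - 5*exp(y + z) - cos(z) - exp(-z), -4*y*z + 5*exp(y + z) + cos(y) - 1)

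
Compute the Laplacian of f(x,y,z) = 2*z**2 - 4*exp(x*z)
-4*x**2*exp(x*z) - 4*z**2*exp(x*z) + 4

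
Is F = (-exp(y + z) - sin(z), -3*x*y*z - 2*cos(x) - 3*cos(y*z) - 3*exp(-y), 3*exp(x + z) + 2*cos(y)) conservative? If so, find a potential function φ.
No, ∇×F = (3*x*y - 3*y*sin(y*z) - 2*sin(y), -3*exp(x + z) - exp(y + z) - cos(z), -3*y*z + exp(y + z) + 2*sin(x)) ≠ 0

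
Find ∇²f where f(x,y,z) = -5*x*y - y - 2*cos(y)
2*cos(y)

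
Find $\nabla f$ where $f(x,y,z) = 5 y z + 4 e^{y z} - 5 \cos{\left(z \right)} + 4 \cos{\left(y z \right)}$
(0, z*(4*exp(y*z) - 4*sin(y*z) + 5), 4*y*exp(y*z) - 4*y*sin(y*z) + 5*y + 5*sin(z))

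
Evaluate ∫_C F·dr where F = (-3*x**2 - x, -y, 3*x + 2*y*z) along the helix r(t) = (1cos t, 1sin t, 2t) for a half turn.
2 + 8*pi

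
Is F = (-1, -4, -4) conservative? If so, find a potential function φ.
Yes, F is conservative. φ = -x - 4*y - 4*z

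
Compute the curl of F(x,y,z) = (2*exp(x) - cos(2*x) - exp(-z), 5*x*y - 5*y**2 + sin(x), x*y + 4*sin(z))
(x, -y + exp(-z), 5*y + cos(x))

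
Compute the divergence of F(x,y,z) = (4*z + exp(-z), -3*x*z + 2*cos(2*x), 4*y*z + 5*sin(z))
4*y + 5*cos(z)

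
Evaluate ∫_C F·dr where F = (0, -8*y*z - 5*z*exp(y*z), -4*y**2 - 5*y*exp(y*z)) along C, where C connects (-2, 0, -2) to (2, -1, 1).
1 - 5*exp(-1)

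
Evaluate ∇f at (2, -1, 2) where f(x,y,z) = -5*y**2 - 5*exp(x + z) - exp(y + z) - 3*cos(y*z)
(-5*exp(4), -6*sin(2) - E + 10, -5*exp(4) - E + 3*sin(2))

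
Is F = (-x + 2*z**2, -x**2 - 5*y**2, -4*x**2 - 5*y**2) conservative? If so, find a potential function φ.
No, ∇×F = (-10*y, 8*x + 4*z, -2*x) ≠ 0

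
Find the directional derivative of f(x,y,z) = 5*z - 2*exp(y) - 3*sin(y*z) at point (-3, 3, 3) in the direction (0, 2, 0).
-2*exp(3) - 9*cos(9)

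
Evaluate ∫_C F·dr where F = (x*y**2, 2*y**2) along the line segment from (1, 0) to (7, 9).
1377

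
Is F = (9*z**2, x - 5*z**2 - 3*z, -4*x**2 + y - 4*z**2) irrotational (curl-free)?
No, ∇×F = (10*z + 4, 8*x + 18*z, 1)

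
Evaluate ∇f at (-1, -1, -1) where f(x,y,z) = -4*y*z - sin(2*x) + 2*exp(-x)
(-2*E - 2*cos(2), 4, 4)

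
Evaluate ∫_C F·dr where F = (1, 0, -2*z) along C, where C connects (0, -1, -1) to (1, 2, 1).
1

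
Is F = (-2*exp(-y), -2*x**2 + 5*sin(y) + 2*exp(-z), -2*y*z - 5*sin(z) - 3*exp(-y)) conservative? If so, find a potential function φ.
No, ∇×F = (-2*z + 2*exp(-z) + 3*exp(-y), 0, -4*x - 2*exp(-y)) ≠ 0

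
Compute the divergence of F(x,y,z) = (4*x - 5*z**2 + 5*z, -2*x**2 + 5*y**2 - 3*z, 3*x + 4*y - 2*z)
10*y + 2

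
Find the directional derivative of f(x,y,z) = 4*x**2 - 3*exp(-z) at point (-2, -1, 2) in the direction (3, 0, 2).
6*sqrt(13)*(1 - 8*exp(2))*exp(-2)/13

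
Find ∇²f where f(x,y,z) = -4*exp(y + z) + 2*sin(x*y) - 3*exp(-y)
(-2*(x**2*sin(x*y) + y**2*sin(x*y) + 4*exp(y + z))*exp(y) - 3)*exp(-y)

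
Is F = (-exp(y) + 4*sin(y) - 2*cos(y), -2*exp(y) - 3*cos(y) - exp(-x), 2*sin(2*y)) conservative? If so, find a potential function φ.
No, ∇×F = (4*cos(2*y), 0, exp(y) - 2*sin(y) - 4*cos(y) + exp(-x)) ≠ 0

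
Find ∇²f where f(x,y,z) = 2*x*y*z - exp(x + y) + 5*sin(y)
-2*exp(x + y) - 5*sin(y)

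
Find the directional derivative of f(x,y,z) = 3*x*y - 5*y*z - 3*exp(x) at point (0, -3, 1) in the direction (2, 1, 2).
1/3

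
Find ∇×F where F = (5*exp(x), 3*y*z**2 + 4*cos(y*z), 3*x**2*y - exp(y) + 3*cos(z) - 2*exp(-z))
(3*x**2 - 6*y*z + 4*y*sin(y*z) - exp(y), -6*x*y, 0)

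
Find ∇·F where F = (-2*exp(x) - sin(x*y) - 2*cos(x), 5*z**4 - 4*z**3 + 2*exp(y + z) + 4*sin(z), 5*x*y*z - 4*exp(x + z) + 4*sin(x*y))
5*x*y - y*cos(x*y) - 2*exp(x) - 4*exp(x + z) + 2*exp(y + z) + 2*sin(x)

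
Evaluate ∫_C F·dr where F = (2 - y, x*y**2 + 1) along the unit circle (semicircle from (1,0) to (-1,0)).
-4 + 5*pi/8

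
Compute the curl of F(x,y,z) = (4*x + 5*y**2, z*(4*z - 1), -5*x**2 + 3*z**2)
(1 - 8*z, 10*x, -10*y)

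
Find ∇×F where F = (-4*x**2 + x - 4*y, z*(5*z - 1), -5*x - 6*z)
(1 - 10*z, 5, 4)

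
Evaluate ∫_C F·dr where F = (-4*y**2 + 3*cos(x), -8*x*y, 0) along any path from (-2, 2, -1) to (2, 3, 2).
-104 + 6*sin(2)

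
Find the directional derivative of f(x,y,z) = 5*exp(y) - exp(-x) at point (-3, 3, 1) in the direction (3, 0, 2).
3*sqrt(13)*exp(3)/13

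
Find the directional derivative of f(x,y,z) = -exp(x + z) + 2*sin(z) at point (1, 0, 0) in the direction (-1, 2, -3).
sqrt(14)*(-3 + 2*E)/7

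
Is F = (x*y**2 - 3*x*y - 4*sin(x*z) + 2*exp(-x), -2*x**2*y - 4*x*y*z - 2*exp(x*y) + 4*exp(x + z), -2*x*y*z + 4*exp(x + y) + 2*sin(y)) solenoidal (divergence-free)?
No, ∇·F = -2*x**2 - 2*x*y - 4*x*z - 2*x*exp(x*y) + y**2 - 3*y - 4*z*cos(x*z) - 2*exp(-x)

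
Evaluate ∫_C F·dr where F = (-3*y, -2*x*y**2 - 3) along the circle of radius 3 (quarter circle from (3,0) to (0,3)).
-27*pi/8 - 9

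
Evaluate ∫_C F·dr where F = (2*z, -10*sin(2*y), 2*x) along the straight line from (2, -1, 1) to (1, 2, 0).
-4 + 5*cos(4) - 5*cos(2)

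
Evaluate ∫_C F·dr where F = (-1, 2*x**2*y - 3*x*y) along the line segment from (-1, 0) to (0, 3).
5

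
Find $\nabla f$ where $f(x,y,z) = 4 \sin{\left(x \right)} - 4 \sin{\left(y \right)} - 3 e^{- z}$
(4*cos(x), -4*cos(y), 3*exp(-z))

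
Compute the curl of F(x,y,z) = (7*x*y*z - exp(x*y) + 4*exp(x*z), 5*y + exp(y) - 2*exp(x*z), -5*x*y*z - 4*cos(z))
(x*(-5*z + 2*exp(x*z)), 7*x*y + 4*x*exp(x*z) + 5*y*z, -7*x*z + x*exp(x*y) - 2*z*exp(x*z))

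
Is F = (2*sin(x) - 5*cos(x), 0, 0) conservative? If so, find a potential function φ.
Yes, F is conservative. φ = -5*sin(x) - 2*cos(x)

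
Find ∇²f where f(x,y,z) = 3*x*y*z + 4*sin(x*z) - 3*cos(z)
-4*x**2*sin(x*z) - 4*z**2*sin(x*z) + 3*cos(z)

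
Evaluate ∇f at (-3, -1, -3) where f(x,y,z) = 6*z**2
(0, 0, -36)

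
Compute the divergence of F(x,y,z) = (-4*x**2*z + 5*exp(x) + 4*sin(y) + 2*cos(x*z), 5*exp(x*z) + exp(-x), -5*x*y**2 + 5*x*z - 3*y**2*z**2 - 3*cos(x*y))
-8*x*z + 5*x - 6*y**2*z - 2*z*sin(x*z) + 5*exp(x)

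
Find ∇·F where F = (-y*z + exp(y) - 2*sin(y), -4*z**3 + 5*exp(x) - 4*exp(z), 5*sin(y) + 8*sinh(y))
0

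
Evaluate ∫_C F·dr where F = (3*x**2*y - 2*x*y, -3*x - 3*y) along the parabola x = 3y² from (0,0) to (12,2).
94566/35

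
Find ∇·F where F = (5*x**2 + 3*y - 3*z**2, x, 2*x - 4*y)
10*x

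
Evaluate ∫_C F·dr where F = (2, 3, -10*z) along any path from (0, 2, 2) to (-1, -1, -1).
4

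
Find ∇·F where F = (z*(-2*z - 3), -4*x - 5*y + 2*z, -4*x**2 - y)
-5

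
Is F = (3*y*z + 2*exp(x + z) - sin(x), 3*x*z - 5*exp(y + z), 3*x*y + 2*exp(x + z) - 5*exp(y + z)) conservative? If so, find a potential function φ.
Yes, F is conservative. φ = 3*x*y*z + 2*exp(x + z) - 5*exp(y + z) + cos(x)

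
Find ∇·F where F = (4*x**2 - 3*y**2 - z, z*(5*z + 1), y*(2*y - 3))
8*x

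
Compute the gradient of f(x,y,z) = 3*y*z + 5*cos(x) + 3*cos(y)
(-5*sin(x), 3*z - 3*sin(y), 3*y)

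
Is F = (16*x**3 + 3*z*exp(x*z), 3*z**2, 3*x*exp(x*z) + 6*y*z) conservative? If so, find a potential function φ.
Yes, F is conservative. φ = 4*x**4 + 3*y*z**2 + 3*exp(x*z)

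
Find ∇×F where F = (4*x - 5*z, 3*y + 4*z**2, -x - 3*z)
(-8*z, -4, 0)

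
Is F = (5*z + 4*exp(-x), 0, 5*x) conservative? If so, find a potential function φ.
Yes, F is conservative. φ = 5*x*z - 4*exp(-x)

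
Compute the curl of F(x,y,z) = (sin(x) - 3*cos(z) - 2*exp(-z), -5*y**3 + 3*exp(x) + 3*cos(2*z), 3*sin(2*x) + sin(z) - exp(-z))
(6*sin(2*z), 3*sin(z) - 6*cos(2*x) + 2*exp(-z), 3*exp(x))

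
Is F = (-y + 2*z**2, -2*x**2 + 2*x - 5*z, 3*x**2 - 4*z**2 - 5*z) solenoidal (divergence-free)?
No, ∇·F = -8*z - 5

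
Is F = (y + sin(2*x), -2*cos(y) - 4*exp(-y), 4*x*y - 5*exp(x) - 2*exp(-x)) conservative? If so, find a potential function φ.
No, ∇×F = (4*x, -4*y + 5*exp(x) - 2*exp(-x), -1) ≠ 0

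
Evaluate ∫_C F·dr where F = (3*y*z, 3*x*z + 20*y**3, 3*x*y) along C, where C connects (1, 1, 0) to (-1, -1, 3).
9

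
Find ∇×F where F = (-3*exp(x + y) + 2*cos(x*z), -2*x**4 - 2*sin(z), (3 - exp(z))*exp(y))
((3 - exp(z))*exp(y) + 2*cos(z), -2*x*sin(x*z), -8*x**3 + 3*exp(x + y))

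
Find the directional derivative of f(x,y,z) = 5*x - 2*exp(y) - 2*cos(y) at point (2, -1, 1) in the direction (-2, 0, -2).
-5*sqrt(2)/2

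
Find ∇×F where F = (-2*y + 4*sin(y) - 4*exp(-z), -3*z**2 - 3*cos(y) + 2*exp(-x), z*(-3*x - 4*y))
(2*z, 3*z + 4*exp(-z), -4*cos(y) + 2 - 2*exp(-x))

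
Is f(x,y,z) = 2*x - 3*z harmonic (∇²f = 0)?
Yes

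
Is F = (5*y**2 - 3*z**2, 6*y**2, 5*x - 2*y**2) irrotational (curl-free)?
No, ∇×F = (-4*y, -6*z - 5, -10*y)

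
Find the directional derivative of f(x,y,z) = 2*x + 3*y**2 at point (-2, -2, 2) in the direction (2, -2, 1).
28/3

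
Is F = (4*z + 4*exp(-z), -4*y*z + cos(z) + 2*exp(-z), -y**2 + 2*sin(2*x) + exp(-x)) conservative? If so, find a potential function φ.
No, ∇×F = (2*y + sin(z) + 2*exp(-z), 8*sin(x)**2 - 4*exp(-z) + exp(-x), 0) ≠ 0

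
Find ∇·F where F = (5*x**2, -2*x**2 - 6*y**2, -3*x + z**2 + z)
10*x - 12*y + 2*z + 1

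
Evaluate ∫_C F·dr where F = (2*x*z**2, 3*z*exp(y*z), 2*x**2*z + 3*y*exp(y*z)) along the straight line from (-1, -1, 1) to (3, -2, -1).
-3*exp(-1) + 8 + 3*exp(2)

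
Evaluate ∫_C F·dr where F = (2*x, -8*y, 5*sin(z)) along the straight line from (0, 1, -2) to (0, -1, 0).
-5 + 5*cos(2)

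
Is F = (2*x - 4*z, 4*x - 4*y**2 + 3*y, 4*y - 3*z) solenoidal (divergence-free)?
No, ∇·F = 2 - 8*y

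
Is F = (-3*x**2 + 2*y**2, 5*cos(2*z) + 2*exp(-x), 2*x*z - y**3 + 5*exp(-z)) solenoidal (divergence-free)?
No, ∇·F = -4*x - 5*exp(-z)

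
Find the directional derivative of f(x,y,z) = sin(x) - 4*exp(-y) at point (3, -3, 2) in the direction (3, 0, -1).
3*sqrt(10)*cos(3)/10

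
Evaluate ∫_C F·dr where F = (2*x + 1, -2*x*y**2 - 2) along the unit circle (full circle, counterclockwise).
-pi/2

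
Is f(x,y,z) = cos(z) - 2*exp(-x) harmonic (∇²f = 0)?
No, ∇²f = -cos(z) - 2*exp(-x)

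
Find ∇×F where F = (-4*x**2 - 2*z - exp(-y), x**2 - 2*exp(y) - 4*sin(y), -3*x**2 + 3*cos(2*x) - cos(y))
(sin(y), 6*x + 6*sin(2*x) - 2, 2*x - exp(-y))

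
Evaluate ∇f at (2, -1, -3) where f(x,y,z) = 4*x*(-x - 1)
(-20, 0, 0)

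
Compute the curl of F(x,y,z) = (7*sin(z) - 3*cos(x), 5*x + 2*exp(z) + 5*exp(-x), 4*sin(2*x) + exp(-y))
(-2*exp(z) - exp(-y), -8*cos(2*x) + 7*cos(z), 5 - 5*exp(-x))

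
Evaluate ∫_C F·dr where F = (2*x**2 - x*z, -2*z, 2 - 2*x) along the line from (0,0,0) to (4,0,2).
28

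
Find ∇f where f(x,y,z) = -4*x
(-4, 0, 0)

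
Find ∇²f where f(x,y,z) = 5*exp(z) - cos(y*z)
y**2*cos(y*z) + z**2*cos(y*z) + 5*exp(z)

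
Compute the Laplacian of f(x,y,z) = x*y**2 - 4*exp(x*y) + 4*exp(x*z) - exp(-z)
-4*x**2*exp(x*y) + 4*x**2*exp(x*z) + 2*x - 4*y**2*exp(x*y) + 4*z**2*exp(x*z) - exp(-z)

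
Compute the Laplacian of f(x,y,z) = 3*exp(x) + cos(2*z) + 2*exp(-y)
3*exp(x) - 4*cos(2*z) + 2*exp(-y)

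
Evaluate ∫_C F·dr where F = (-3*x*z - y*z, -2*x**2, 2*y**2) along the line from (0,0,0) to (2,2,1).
-8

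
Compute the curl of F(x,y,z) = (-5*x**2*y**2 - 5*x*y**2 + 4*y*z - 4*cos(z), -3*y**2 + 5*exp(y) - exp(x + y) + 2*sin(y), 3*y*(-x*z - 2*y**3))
(-3*x*z - 24*y**3, 3*y*z + 4*y + 4*sin(z), 10*x**2*y + 10*x*y - 4*z - exp(x + y))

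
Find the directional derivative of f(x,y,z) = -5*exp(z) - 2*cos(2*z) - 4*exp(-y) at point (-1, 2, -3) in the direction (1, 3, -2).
sqrt(14)*(4*exp(3)*sin(6) + 5 + 6*E)*exp(-3)/7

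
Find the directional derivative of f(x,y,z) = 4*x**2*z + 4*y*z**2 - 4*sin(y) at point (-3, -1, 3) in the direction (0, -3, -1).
6*sqrt(10)*(-10 + cos(1))/5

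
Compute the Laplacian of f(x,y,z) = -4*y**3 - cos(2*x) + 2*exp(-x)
-24*y + 4*cos(2*x) + 2*exp(-x)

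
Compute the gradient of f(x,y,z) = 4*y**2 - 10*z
(0, 8*y, -10)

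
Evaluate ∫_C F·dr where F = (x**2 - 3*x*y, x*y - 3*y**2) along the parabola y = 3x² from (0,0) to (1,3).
-1519/60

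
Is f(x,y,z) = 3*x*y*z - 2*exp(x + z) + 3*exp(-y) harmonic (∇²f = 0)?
No, ∇²f = (3 - 4*exp(x + y + z))*exp(-y)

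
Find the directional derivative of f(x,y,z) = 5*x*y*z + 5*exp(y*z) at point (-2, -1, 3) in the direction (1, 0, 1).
-5*sqrt(2)*(1 + exp(3))*exp(-3)/2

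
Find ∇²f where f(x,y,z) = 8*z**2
16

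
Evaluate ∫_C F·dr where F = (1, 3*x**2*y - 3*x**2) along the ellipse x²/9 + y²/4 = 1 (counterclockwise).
0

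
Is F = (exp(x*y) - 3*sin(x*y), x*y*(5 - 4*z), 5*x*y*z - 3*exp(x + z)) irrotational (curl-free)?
No, ∇×F = (x*(4*y + 5*z), -5*y*z + 3*exp(x + z), -x*exp(x*y) + 3*x*cos(x*y) - y*(4*z - 5))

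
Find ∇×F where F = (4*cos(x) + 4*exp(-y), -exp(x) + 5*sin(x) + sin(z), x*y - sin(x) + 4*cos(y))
(x - 4*sin(y) - cos(z), -y + cos(x), -exp(x) + 5*cos(x) + 4*exp(-y))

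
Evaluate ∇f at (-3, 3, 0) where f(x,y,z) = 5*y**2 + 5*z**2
(0, 30, 0)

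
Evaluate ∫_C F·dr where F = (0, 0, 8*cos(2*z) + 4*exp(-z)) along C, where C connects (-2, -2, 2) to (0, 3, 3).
4*sin(6) - 4*exp(-3) + 4*exp(-2) - 4*sin(4)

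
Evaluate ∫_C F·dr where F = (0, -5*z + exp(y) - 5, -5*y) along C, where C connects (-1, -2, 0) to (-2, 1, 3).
-30 - exp(-2) + E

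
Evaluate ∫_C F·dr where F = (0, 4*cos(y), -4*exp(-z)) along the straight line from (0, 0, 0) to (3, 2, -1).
-4 + 4*sin(2) + 4*E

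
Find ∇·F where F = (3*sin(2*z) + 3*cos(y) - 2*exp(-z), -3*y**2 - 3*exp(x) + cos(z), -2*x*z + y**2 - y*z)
-2*x - 7*y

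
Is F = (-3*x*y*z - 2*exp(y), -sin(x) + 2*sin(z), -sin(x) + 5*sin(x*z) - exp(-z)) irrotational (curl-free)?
No, ∇×F = (-2*cos(z), -3*x*y - 5*z*cos(x*z) + cos(x), 3*x*z + 2*exp(y) - cos(x))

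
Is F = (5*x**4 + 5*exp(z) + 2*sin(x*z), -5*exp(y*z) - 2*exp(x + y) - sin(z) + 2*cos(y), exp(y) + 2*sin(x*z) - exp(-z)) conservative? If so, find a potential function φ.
No, ∇×F = (5*y*exp(y*z) + exp(y) + cos(z), 2*x*cos(x*z) - 2*z*cos(x*z) + 5*exp(z), -2*exp(x + y)) ≠ 0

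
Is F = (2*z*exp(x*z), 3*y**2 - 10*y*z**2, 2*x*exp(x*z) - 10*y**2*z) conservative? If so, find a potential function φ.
Yes, F is conservative. φ = y**3 - 5*y**2*z**2 + 2*exp(x*z)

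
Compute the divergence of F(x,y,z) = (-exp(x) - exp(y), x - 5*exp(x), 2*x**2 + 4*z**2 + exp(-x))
8*z - exp(x)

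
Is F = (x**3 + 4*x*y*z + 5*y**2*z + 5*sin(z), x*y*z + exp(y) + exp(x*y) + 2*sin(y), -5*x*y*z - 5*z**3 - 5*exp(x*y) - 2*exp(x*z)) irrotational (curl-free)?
No, ∇×F = (x*(-y - 5*z - 5*exp(x*y)), 4*x*y + 5*y**2 + 5*y*z + 5*y*exp(x*y) + 2*z*exp(x*z) + 5*cos(z), -4*x*z - 9*y*z + y*exp(x*y))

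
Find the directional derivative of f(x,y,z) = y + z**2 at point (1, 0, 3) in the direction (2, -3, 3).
15*sqrt(22)/22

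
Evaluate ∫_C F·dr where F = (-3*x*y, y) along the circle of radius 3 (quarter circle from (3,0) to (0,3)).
63/2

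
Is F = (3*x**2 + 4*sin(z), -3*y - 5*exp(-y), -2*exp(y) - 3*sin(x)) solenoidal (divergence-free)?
No, ∇·F = 6*x - 3 + 5*exp(-y)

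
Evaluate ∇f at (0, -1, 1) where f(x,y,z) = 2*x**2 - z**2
(0, 0, -2)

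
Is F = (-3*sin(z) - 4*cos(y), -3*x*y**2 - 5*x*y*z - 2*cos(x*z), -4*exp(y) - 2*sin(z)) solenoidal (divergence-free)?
No, ∇·F = -6*x*y - 5*x*z - 2*cos(z)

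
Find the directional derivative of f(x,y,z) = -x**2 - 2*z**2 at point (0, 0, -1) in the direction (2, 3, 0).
0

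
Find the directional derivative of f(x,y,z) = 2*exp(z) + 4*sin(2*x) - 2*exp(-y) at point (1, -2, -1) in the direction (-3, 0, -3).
-sqrt(2)*(4*E*cos(2) + 1)*exp(-1)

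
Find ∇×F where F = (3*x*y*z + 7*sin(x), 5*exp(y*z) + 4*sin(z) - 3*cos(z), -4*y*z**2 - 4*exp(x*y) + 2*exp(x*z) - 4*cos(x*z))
(-4*x*exp(x*y) - 5*y*exp(y*z) - 4*z**2 - 3*sin(z) - 4*cos(z), 3*x*y + 4*y*exp(x*y) - 2*z*exp(x*z) - 4*z*sin(x*z), -3*x*z)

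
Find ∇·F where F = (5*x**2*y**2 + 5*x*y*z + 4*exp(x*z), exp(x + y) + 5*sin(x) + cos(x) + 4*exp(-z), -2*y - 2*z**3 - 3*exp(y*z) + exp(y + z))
10*x*y**2 + 5*y*z - 3*y*exp(y*z) - 6*z**2 + 4*z*exp(x*z) + exp(x + y) + exp(y + z)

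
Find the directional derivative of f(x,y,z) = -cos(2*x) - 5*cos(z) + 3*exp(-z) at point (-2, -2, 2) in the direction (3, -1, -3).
3*sqrt(19)*(-5*exp(2)*sin(2) + 3 - 2*exp(2)*sin(4))*exp(-2)/19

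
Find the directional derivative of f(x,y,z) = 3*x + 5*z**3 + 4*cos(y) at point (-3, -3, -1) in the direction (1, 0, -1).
-6*sqrt(2)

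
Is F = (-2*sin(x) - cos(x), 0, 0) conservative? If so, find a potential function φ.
Yes, F is conservative. φ = -sin(x) + 2*cos(x)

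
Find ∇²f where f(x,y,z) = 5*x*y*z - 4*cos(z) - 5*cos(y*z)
5*y**2*cos(y*z) + 5*z**2*cos(y*z) + 4*cos(z)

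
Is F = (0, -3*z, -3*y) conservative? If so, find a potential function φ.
Yes, F is conservative. φ = -3*y*z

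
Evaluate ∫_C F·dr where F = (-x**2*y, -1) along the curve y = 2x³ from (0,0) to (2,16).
-112/3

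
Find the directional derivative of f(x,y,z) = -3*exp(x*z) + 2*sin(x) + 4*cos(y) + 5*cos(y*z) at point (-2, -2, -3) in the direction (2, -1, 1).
sqrt(6)*(4*sqrt(2)*cos(pi/4 + 2) - 5*sin(6) + 24*exp(6))/6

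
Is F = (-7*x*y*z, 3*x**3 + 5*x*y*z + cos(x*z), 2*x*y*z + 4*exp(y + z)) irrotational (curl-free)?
No, ∇×F = (-5*x*y + 2*x*z + x*sin(x*z) + 4*exp(y + z), y*(-7*x - 2*z), 9*x**2 + 7*x*z + 5*y*z - z*sin(x*z))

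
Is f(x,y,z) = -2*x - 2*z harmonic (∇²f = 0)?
Yes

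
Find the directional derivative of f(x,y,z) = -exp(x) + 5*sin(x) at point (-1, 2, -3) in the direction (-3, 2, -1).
3*sqrt(14)*(-5*E*cos(1) + 1)*exp(-1)/14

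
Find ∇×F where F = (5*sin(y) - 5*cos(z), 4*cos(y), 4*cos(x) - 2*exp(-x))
(0, 4*sin(x) + 5*sin(z) - 2*exp(-x), -5*cos(y))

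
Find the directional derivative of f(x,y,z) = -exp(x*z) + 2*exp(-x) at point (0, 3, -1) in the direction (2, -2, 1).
-2/3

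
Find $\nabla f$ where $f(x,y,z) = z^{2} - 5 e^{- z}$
(0, 0, 2*z + 5*exp(-z))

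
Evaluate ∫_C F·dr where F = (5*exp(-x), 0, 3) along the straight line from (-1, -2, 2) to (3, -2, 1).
-3 - 5*exp(-3) + 5*E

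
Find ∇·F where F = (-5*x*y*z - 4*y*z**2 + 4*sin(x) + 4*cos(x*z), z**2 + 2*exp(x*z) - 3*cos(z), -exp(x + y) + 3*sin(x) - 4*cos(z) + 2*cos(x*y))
-5*y*z - 4*z*sin(x*z) + 4*sin(z) + 4*cos(x)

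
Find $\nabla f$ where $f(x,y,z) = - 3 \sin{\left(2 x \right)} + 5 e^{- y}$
(-6*cos(2*x), -5*exp(-y), 0)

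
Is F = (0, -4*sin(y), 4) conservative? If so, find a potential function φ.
Yes, F is conservative. φ = 4*z + 4*cos(y)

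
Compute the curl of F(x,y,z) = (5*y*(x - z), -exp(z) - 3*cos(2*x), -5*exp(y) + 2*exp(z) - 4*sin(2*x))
(-5*exp(y) + exp(z), -5*y + 8*cos(2*x), -5*x + 5*z + 6*sin(2*x))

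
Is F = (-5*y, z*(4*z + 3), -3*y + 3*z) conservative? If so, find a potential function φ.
No, ∇×F = (-8*z - 6, 0, 5) ≠ 0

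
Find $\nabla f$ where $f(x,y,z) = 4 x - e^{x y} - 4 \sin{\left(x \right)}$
(-y*exp(x*y) - 4*cos(x) + 4, -x*exp(x*y), 0)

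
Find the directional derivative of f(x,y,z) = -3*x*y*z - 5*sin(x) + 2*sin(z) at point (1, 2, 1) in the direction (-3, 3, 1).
sqrt(19)*(3 + 17*cos(1))/19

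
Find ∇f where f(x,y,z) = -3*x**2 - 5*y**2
(-6*x, -10*y, 0)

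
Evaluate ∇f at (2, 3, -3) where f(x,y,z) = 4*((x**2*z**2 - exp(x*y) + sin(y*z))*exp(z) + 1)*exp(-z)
(144 - 12*exp(6), -8*exp(6) - 12*cos(9), -96 - 4*exp(3) + 12*cos(9))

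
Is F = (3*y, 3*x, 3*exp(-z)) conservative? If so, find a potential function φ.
Yes, F is conservative. φ = 3*x*y - 3*exp(-z)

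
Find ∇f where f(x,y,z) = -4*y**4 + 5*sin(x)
(5*cos(x), -16*y**3, 0)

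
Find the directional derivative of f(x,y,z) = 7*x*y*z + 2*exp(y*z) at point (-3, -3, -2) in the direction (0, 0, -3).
-63 + 6*exp(6)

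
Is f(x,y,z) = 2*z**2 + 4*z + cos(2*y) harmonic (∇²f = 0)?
No, ∇²f = 8*sin(y)**2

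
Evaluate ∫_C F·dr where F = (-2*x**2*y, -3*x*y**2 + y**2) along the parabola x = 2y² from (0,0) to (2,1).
-571/105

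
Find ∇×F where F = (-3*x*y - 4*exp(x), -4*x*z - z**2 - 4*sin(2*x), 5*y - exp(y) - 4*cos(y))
(4*x + 2*z - exp(y) + 4*sin(y) + 5, 0, 3*x - 4*z - 8*cos(2*x))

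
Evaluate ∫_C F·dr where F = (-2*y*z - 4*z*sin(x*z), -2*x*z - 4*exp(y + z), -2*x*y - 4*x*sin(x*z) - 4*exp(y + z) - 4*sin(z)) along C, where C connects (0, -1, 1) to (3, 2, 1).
-4*exp(3) - 12 + 4*cos(3)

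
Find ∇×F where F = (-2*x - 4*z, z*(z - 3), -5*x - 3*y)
(-2*z, 1, 0)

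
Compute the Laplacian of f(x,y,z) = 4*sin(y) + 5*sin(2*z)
-4*sin(y) - 20*sin(2*z)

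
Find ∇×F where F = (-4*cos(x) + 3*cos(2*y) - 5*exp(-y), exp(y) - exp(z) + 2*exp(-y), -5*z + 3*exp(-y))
(exp(z) - 3*exp(-y), 0, 6*sin(2*y) - 5*exp(-y))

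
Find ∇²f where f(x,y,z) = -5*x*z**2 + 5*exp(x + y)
-10*x + 10*exp(x + y)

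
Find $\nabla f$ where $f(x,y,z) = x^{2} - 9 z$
(2*x, 0, -9)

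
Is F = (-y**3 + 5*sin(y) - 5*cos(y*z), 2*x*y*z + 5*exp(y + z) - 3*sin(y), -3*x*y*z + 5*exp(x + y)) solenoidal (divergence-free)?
No, ∇·F = -3*x*y + 2*x*z + 5*exp(y + z) - 3*cos(y)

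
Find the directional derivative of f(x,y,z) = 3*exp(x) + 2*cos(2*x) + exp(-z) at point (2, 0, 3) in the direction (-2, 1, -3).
sqrt(14)*(-6*exp(5) + 8*exp(3)*sin(4) + 3)*exp(-3)/14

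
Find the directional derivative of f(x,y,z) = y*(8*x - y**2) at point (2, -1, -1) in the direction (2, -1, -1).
-29*sqrt(6)/6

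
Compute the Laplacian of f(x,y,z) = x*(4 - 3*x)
-6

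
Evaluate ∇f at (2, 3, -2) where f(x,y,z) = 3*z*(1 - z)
(0, 0, 15)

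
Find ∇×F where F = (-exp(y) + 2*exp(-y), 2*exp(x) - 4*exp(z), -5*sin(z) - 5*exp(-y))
(4*exp(z) + 5*exp(-y), 0, 2*exp(x) + exp(y) + 2*exp(-y))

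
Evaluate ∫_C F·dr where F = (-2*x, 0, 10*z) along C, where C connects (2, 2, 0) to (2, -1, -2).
20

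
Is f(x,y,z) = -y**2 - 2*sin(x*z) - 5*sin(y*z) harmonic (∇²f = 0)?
No, ∇²f = 2*x**2*sin(x*z) + 5*y**2*sin(y*z) + 2*z**2*sin(x*z) + 5*z**2*sin(y*z) - 2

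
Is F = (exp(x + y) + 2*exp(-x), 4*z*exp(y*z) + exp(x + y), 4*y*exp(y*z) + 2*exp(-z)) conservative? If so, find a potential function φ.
Yes, F is conservative. φ = 4*exp(y*z) + exp(x + y) - 2*exp(-z) - 2*exp(-x)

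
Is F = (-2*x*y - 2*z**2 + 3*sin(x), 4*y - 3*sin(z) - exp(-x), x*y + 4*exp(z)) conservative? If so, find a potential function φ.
No, ∇×F = (x + 3*cos(z), -y - 4*z, 2*x + exp(-x)) ≠ 0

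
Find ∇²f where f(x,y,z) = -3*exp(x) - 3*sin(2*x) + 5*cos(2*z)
-3*exp(x) + 12*sin(2*x) - 20*cos(2*z)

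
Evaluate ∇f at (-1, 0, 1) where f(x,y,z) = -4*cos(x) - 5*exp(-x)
(-4*sin(1) + 5*E, 0, 0)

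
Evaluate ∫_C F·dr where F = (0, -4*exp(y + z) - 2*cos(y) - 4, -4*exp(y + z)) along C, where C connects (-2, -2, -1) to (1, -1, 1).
-8 - 2*sin(2) + 4*exp(-3) + 2*sin(1)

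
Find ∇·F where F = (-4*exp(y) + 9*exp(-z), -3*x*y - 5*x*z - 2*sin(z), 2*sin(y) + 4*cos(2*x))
-3*x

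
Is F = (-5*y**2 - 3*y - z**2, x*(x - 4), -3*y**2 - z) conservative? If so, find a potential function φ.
No, ∇×F = (-6*y, -2*z, 2*x + 10*y - 1) ≠ 0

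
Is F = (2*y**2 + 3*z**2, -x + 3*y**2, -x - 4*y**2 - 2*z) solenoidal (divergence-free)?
No, ∇·F = 6*y - 2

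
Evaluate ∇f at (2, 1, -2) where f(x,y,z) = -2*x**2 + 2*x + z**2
(-6, 0, -4)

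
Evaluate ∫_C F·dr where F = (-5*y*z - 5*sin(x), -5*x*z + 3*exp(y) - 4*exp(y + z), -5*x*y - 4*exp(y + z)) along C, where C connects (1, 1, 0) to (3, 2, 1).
-4*exp(3) - 30 + 5*cos(3) - 5*cos(1) + E + 3*exp(2)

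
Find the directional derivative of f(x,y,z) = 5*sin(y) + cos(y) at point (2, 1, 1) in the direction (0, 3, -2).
3*sqrt(13)*(-sin(1) + 5*cos(1))/13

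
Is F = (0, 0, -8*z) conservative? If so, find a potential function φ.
Yes, F is conservative. φ = -4*z**2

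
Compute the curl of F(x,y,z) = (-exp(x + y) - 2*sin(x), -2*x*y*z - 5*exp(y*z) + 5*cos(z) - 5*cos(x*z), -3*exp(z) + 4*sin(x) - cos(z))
(2*x*y - 5*x*sin(x*z) + 5*y*exp(y*z) + 5*sin(z), -4*cos(x), -2*y*z + 5*z*sin(x*z) + exp(x + y))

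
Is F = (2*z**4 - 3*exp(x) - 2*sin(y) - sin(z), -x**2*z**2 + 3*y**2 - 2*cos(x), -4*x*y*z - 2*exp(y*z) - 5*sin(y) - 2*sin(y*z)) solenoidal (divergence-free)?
No, ∇·F = -4*x*y - 2*y*exp(y*z) - 2*y*cos(y*z) + 6*y - 3*exp(x)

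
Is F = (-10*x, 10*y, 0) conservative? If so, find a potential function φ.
Yes, F is conservative. φ = -5*x**2 + 5*y**2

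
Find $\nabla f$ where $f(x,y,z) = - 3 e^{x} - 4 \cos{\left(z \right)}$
(-3*exp(x), 0, 4*sin(z))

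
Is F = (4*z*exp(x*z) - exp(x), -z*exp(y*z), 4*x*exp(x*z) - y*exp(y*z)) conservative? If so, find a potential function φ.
Yes, F is conservative. φ = -exp(x) + 4*exp(x*z) - exp(y*z)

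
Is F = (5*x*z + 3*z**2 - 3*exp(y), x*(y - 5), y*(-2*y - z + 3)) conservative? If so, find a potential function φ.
No, ∇×F = (-4*y - z + 3, 5*x + 6*z, y + 3*exp(y) - 5) ≠ 0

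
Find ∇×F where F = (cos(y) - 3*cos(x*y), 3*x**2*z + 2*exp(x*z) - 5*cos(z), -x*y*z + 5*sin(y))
(-3*x**2 - x*z - 2*x*exp(x*z) - 5*sin(z) + 5*cos(y), y*z, 6*x*z - 3*x*sin(x*y) + 2*z*exp(x*z) + sin(y))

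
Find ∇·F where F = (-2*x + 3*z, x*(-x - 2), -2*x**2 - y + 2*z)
0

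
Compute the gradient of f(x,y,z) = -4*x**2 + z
(-8*x, 0, 1)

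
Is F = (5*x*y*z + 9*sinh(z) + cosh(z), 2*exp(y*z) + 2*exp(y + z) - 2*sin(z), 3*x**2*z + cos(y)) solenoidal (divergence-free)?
No, ∇·F = 3*x**2 + 5*y*z + 2*z*exp(y*z) + 2*exp(y + z)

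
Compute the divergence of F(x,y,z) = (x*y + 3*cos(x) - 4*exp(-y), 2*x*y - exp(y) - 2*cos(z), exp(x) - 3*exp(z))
2*x + y - exp(y) - 3*exp(z) - 3*sin(x)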